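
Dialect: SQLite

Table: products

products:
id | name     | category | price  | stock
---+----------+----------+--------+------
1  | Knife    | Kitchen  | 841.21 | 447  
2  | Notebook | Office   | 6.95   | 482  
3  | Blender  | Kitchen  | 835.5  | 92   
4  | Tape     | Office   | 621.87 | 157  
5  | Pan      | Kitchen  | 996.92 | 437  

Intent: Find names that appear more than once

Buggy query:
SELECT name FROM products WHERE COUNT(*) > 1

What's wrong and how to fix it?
Bug: WHERE can't reference COUNT(*); aggregates are computed after WHERE

Fix: Group first, then use HAVING for the count condition

Corrected query:
SELECT name FROM products GROUP BY name HAVING COUNT(*) > 1

Result:
(no rows)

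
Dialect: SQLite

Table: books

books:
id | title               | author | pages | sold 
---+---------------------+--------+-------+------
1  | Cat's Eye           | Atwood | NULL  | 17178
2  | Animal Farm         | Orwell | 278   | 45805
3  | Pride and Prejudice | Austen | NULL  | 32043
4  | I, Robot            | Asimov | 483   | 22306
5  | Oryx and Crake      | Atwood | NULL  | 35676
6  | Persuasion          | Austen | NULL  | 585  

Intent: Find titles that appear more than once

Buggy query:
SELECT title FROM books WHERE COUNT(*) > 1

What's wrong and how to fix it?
Bug: COUNT(*) is an aggregate and cannot be used in WHERE

Fix: Group first, then use HAVING for the count condition

Corrected query:
SELECT title FROM books GROUP BY title HAVING COUNT(*) > 1

Result:
(no rows)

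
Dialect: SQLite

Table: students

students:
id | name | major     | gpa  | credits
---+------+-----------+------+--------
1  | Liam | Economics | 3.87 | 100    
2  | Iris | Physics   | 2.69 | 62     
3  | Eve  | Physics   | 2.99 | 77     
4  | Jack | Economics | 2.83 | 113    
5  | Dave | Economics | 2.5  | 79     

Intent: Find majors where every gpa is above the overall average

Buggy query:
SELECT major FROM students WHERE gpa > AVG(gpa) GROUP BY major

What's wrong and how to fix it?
Bug: WHERE evaluates per row before aggregation, so AVG() is unavailable

Fix: Compute the overall average in a scalar subquery and compare each group's MIN against it in HAVING

Corrected query:
SELECT major FROM students GROUP BY major HAVING MIN(gpa) > (SELECT AVG(gpa) FROM students)

Result:
(no rows)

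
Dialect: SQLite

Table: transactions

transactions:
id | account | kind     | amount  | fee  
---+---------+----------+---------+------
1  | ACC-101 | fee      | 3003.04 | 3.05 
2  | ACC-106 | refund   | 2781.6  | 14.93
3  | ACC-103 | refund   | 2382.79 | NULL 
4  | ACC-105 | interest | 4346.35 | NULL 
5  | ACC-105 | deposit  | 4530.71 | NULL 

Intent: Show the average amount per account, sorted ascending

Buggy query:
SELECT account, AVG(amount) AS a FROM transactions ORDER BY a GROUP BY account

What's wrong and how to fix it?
Bug: ORDER BY appears before GROUP BY; SQL clause order requires GROUP BY first

Fix: Reorder: SELECT … FROM … GROUP BY … ORDER BY …

Corrected query:
SELECT account, AVG(amount) AS a FROM transactions GROUP BY account ORDER BY a

Result:
account | a      
--------+--------
ACC-103 | 2382.79
ACC-106 | 2781.6 
ACC-101 | 3003.04
ACC-105 | 4438.53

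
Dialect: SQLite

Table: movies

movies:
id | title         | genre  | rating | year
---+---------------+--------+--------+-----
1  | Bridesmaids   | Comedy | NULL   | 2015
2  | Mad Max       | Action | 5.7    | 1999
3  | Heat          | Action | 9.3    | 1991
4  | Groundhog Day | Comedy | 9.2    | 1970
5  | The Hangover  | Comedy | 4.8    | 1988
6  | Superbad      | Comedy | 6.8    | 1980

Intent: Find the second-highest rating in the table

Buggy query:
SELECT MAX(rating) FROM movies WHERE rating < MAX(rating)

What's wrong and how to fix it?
Bug: MAX(rating) on the right of the comparison is an aggregate-in-WHERE error

Fix: Compute the overall MAX in a subquery, then take MAX of rows below it

Corrected query:
SELECT MAX(rating) FROM movies WHERE rating < (SELECT MAX(rating) FROM movies)

Result:
MAX(rating)
-----------
9.2        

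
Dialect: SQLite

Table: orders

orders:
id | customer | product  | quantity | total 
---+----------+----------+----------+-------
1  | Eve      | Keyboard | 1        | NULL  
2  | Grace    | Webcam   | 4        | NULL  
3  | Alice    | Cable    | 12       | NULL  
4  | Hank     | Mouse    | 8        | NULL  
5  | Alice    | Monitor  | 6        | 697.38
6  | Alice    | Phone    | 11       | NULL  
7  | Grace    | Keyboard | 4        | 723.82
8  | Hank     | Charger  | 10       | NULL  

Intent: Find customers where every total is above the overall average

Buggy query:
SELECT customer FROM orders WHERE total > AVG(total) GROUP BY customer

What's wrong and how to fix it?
Bug: WHERE evaluates per row before aggregation, so AVG() is unavailable

Fix: Use a subquery for AVG and a HAVING MIN(...) filter so the condition holds for every row in the group

Corrected query:
SELECT customer FROM orders GROUP BY customer HAVING MIN(total) > (SELECT AVG(total) FROM orders)

Result:
customer
--------
Grace   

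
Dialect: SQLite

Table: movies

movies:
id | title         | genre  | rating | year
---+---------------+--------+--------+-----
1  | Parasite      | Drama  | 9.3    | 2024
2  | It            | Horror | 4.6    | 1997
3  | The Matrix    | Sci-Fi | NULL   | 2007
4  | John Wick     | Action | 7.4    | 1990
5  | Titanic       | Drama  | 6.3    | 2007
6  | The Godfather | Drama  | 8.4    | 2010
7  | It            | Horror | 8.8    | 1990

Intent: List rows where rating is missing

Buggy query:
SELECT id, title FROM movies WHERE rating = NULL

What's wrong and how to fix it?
Bug: Comparing to NULL with '=' never matches; NULL = NULL is unknown, not true

Fix: Replace '= NULL' with 'IS NULL'

Corrected query:
SELECT id, title FROM movies WHERE rating IS NULL

Result:
id | title     
---+-----------
3  | The Matrix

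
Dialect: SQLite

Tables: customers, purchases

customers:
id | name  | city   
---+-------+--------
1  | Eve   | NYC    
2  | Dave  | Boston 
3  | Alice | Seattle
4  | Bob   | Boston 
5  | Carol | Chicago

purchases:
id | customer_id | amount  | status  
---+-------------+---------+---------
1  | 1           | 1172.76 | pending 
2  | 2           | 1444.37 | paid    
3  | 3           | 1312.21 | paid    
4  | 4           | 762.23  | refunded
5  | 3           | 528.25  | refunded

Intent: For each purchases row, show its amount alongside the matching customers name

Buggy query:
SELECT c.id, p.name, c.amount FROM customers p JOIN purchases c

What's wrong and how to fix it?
Bug: Missing join condition: each purchases row is matched to all customers rows instead of just its own

Fix: Add ON c.customer_id = p.id to the JOIN

Corrected query:
SELECT c.id, p.name, c.amount FROM customers p JOIN purchases c ON c.customer_id = p.id

Result:
id | name  | amount 
---+-------+--------
1  | Eve   | 1172.76
2  | Dave  | 1444.37
3  | Alice | 1312.21
4  | Bob   | 762.23 
5  | Alice | 528.25 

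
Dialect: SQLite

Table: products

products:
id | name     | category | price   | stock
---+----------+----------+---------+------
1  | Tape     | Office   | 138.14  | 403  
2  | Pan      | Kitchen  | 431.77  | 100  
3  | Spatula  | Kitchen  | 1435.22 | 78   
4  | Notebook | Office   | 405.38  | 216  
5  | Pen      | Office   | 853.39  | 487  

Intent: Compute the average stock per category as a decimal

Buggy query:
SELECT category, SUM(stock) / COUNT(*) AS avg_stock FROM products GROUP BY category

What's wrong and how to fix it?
Bug: Both operands are integers, so '/' performs integer division and truncates

Fix: Multiply by 1.0 (or CAST to REAL) to force floating-point division

Corrected query:
SELECT category, SUM(stock) * 1.0 / COUNT(*) AS avg_stock FROM products GROUP BY category

Result:
category | avg_stock 
---------+-----------
Kitchen  | 89        
Office   | 368.666667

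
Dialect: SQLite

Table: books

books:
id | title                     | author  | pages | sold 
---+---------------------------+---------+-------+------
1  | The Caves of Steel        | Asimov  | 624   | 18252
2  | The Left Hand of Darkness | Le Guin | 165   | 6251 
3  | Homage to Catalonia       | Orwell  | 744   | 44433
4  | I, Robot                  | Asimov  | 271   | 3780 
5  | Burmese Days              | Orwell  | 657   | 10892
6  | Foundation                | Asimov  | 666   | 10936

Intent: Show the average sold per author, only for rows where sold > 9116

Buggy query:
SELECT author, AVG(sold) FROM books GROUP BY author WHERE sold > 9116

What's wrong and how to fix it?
Bug: Row-level WHERE must come before GROUP BY in the clause order

Fix: Place WHERE between FROM and GROUP BY

Corrected query:
SELECT author, AVG(sold) FROM books WHERE sold > 9116 GROUP BY author

Result:
author | AVG(sold)
-------+----------
Asimov | 14594    
Orwell | 27662.5  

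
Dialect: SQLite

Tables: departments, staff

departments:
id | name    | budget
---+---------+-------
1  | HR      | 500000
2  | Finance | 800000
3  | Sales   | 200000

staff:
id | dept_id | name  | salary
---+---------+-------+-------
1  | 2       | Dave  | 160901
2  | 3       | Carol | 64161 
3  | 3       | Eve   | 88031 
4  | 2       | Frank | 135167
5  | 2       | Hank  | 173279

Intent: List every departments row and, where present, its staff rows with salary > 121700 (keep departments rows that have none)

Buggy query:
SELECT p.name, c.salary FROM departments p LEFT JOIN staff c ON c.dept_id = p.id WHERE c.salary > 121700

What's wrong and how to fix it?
Bug: Filtering c.salary in WHERE discards the NULL rows produced by LEFT JOIN, turning it into an inner join

Fix: Move the right-table condition into the ON clause so unmatched parents are kept

Corrected query:
SELECT p.name, c.salary FROM departments p LEFT JOIN staff c ON c.dept_id = p.id AND c.salary > 121700

Result:
name    | salary
--------+-------
HR      | NULL  
Finance | 135167
Finance | 160901
Finance | 173279
Sales   | NULL  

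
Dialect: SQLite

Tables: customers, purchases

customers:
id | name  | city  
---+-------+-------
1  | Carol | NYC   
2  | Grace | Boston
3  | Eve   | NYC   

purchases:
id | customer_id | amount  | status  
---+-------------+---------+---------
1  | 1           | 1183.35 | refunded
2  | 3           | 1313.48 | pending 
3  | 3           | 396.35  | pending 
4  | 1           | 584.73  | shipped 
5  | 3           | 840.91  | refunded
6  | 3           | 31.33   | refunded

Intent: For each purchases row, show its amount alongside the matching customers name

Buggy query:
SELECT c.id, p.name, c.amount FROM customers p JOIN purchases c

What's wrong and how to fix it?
Bug: Missing join condition: each purchases row is matched to all customers rows instead of just its own

Fix: Specify the join condition linking the foreign key to the parent id

Corrected query:
SELECT c.id, p.name, c.amount FROM customers p JOIN purchases c ON c.customer_id = p.id

Result:
id | name  | amount 
---+-------+--------
1  | Carol | 1183.35
2  | Eve   | 1313.48
3  | Eve   | 396.35 
4  | Carol | 584.73 
5  | Eve   | 840.91 
6  | Eve   | 31.33  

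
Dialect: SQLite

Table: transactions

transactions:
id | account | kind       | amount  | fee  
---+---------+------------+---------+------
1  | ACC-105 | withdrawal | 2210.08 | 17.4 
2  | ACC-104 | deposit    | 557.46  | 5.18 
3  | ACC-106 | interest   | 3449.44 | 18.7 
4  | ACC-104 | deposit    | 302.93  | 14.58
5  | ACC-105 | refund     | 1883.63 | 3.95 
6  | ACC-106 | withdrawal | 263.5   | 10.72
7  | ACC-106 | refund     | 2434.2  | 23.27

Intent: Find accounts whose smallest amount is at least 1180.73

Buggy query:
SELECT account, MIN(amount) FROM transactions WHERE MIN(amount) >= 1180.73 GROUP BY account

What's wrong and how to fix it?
Bug: Aggregates like MIN are computed per group after WHERE runs

Fix: Use HAVING for the per-group MIN condition

Corrected query:
SELECT account, MIN(amount) FROM transactions GROUP BY account HAVING MIN(amount) >= 1180.73

Result:
account | MIN(amount)
--------+------------
ACC-105 | 1883.63    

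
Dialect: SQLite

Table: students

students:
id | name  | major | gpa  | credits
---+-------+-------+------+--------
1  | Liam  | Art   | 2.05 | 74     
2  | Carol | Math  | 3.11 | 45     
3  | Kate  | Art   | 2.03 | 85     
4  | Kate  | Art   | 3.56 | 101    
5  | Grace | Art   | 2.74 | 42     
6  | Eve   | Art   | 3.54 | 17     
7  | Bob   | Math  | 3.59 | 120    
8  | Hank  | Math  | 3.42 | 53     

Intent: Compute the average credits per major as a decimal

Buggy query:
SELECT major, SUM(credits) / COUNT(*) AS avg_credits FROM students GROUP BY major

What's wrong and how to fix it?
Bug: Both operands are integers, so '/' performs integer division and truncates

Fix: Cast one side to REAL so the division keeps the fractional part

Corrected query:
SELECT major, SUM(credits) * 1.0 / COUNT(*) AS avg_credits FROM students GROUP BY major

Result:
major | avg_credits
------+------------
Art   | 63.8       
Math  | 72.666667  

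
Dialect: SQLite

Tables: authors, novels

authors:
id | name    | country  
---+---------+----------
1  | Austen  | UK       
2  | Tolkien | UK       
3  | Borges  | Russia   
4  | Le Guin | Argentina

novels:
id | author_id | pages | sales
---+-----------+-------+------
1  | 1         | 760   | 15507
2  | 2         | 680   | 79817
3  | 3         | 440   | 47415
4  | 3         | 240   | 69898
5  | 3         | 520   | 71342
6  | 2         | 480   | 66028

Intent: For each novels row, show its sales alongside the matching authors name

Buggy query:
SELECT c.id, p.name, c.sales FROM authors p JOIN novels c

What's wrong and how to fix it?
Bug: JOIN with no ON clause produces a cartesian product; every novels row pairs with every authors row

Fix: Add ON c.author_id = p.id to the JOIN

Corrected query:
SELECT c.id, p.name, c.sales FROM authors p JOIN novels c ON c.author_id = p.id

Result:
id | name    | sales
---+---------+------
1  | Austen  | 15507
2  | Tolkien | 79817
3  | Borges  | 47415
4  | Borges  | 69898
5  | Borges  | 71342
6  | Tolkien | 66028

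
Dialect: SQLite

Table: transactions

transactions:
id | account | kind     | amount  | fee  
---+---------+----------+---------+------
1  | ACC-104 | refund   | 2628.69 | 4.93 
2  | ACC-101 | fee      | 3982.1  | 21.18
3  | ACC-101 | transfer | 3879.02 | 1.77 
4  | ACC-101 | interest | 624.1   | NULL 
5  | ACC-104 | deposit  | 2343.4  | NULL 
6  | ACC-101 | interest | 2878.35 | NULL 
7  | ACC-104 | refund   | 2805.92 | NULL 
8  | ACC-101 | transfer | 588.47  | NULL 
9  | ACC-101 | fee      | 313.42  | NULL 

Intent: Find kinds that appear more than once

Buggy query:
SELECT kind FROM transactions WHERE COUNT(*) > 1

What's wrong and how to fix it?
Bug: WHERE can't reference COUNT(*); aggregates are computed after WHERE

Fix: GROUP BY kind, then filter groups with HAVING COUNT(*) > 1

Corrected query:
SELECT kind FROM transactions GROUP BY kind HAVING COUNT(*) > 1

Result:
kind    
--------
fee     
interest
refund  
transfer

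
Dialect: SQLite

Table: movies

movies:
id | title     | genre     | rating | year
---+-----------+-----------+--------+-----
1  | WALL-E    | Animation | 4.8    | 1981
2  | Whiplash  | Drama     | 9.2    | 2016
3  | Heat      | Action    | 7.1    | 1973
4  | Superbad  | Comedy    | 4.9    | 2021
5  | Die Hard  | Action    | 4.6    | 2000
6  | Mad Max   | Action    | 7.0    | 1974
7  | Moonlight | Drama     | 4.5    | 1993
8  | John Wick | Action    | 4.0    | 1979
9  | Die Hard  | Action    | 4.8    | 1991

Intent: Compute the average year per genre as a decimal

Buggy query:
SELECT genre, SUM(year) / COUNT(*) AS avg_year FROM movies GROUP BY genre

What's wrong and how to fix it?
Bug: SUM(year) and COUNT(*) are both integers; the division truncates the fractional part

Fix: Cast one side to REAL so the division keeps the fractional part

Corrected query:
SELECT genre, SUM(year) * 1.0 / COUNT(*) AS avg_year FROM movies GROUP BY genre

Result:
genre     | avg_year
----------+---------
Action    | 1983.4  
Animation | 1981    
Comedy    | 2021    
Drama     | 2004.5  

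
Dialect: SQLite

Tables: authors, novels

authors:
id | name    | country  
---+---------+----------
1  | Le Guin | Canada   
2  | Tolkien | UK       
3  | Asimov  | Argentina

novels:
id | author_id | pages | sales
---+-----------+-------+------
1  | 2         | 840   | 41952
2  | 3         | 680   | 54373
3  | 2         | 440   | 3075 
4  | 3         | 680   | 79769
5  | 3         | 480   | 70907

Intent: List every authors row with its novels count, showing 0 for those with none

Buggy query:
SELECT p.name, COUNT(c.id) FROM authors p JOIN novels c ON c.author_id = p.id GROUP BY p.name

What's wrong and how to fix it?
Bug: An inner join excludes parents with zero children

Fix: Use LEFT JOIN so parents without children still appear (COUNT(c.id) gives 0)

Corrected query:
SELECT p.name, COUNT(c.id) FROM authors p LEFT JOIN novels c ON c.author_id = p.id GROUP BY p.name

Result:
name    | COUNT(c.id)
--------+------------
Asimov  | 3          
Le Guin | 0          
Tolkien | 2          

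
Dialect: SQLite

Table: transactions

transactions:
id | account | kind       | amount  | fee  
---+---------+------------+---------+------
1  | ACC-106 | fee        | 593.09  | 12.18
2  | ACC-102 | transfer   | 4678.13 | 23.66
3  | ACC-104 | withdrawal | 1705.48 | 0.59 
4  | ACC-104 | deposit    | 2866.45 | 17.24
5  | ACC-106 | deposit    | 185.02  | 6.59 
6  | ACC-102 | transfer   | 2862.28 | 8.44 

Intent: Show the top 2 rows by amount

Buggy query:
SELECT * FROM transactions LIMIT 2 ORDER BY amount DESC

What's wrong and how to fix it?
Bug: LIMIT must come after ORDER BY

Fix: Swap the clauses: ORDER BY first, then LIMIT

Corrected query:
SELECT * FROM transactions ORDER BY amount DESC LIMIT 2

Result:
id | account | kind     | amount  | fee  
---+---------+----------+---------+------
2  | ACC-102 | transfer | 4678.13 | 23.66
4  | ACC-104 | deposit  | 2866.45 | 17.24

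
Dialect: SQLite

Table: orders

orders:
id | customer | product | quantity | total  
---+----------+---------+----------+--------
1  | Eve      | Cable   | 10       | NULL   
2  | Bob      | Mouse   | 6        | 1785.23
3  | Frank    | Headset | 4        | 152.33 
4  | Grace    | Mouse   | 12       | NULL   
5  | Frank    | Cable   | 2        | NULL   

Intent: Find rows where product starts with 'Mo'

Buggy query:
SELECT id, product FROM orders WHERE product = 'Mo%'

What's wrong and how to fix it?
Bug: Wildcards only work with LIKE; '=' treats '%' as a literal character

Fix: Replace '=' with LIKE so 'Mo%' is treated as a pattern

Corrected query:
SELECT id, product FROM orders WHERE product LIKE 'Mo%'

Result:
id | product
---+--------
2  | Mouse  
4  | Mouse  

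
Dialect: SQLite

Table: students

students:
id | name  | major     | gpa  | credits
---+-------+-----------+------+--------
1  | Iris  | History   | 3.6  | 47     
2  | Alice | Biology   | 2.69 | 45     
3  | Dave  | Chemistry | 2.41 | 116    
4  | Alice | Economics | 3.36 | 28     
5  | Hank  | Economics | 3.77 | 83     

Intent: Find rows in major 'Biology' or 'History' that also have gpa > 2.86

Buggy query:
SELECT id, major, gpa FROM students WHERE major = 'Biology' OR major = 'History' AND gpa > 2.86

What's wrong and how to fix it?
Bug: AND binds tighter than OR, so this parses as major = 'Biology' OR (major = 'History' AND gpa > 2.86)

Fix: Group the OR with parentheses (or use IN), then AND the threshold

Corrected query:
SELECT id, major, gpa FROM students WHERE (major = 'Biology' OR major = 'History') AND gpa > 2.86

Result:
id | major   | gpa
---+---------+----
1  | History | 3.6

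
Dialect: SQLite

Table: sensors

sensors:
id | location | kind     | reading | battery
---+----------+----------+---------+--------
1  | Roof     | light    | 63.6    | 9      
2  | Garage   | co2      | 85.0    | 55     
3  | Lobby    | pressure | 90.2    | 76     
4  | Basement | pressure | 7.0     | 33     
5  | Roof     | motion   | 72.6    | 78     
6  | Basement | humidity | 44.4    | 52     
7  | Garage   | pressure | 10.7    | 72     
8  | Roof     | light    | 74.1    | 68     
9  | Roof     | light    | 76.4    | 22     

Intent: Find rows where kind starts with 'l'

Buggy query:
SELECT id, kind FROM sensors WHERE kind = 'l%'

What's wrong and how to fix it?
Bug: '=' compares the literal string including the % character; pattern matching needs LIKE

Fix: Replace '=' with LIKE so 'l%' is treated as a pattern

Corrected query:
SELECT id, kind FROM sensors WHERE kind LIKE 'l%'

Result:
id | kind 
---+------
1  | light
8  | light
9  | light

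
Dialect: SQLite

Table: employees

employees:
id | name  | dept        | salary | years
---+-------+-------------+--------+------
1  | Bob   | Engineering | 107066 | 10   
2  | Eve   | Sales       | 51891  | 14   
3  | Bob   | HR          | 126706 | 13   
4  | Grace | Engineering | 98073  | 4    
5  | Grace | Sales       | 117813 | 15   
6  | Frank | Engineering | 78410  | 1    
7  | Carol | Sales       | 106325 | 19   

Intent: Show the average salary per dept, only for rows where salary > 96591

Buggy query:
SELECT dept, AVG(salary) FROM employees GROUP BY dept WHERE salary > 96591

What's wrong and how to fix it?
Bug: Row-level WHERE must come before GROUP BY in the clause order

Fix: Move the WHERE clause before GROUP BY

Corrected query:
SELECT dept, AVG(salary) FROM employees WHERE salary > 96591 GROUP BY dept

Result:
dept        | AVG(salary)
------------+------------
Engineering | 102569.5   
HR          | 126706     
Sales       | 112069     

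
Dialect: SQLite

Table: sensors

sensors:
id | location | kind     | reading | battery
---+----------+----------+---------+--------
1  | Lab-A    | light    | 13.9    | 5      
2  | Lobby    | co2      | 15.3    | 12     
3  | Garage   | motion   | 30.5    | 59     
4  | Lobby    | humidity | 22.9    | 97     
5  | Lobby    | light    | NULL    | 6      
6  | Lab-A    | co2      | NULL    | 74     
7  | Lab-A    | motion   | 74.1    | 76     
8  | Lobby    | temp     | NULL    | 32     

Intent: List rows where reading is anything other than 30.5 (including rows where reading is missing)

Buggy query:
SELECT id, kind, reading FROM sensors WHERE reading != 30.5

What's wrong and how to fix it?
Bug: Inequality against NULL is unknown, not true; rows with NULL are dropped

Fix: Handle NULL separately with IS NULL alongside the inequality

Corrected query:
SELECT id, kind, reading FROM sensors WHERE reading != 30.5 OR reading IS NULL

Result:
id | kind     | reading
---+----------+--------
1  | light    | 13.9   
2  | co2      | 15.3   
4  | humidity | 22.9   
5  | light    | NULL   
6  | co2      | NULL   
7  | motion   | 74.1   
8  | temp     | NULL   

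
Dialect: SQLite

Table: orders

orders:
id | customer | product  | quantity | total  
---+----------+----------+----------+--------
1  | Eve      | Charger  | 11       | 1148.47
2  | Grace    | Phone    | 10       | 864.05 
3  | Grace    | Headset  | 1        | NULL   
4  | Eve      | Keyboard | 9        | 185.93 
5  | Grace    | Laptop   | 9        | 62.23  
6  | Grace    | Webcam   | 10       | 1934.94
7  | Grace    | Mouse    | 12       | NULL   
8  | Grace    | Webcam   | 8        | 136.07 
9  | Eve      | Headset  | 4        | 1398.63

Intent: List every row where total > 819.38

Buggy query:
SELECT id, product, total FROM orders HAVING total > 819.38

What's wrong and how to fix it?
Bug: HAVING filters the output of aggregation, but this query has no GROUP BY and no aggregate functions, so SQLite rejects it (HAVING clause on a non-aggregate query); the condition here is per row

Fix: Replace HAVING with WHERE since the condition applies to individual rows

Corrected query:
SELECT id, product, total FROM orders WHERE total > 819.38

Result:
id | product | total  
---+---------+--------
1  | Charger | 1148.47
2  | Phone   | 864.05 
6  | Webcam  | 1934.94
9  | Headset | 1398.63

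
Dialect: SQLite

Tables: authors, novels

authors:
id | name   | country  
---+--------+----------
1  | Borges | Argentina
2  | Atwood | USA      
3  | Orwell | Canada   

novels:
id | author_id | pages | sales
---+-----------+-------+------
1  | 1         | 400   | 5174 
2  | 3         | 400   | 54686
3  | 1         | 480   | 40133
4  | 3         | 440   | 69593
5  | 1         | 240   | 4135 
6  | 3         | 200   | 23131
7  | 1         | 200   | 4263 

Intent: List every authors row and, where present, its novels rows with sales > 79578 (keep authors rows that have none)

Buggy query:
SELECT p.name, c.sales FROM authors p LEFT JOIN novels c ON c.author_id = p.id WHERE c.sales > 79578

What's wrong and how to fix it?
Bug: Filtering c.sales in WHERE discards the NULL rows produced by LEFT JOIN, turning it into an inner join

Fix: Put 'c.sales > 79578' in the JOIN's ON clause instead of WHERE

Corrected query:
SELECT p.name, c.sales FROM authors p LEFT JOIN novels c ON c.author_id = p.id AND c.sales > 79578

Result:
name   | sales
-------+------
Borges | NULL 
Atwood | NULL 
Orwell | NULL 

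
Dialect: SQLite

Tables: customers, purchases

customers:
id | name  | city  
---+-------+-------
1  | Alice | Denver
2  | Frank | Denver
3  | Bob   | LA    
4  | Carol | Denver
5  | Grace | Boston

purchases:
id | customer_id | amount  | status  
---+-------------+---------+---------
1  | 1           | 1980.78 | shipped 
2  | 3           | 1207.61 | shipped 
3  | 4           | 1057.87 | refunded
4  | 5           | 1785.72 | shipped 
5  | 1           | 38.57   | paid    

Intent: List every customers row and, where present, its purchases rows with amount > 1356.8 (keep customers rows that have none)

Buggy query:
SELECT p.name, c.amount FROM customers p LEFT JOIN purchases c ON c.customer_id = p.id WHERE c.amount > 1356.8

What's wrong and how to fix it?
Bug: A WHERE condition on the right-hand table after LEFT JOIN drops unmatched parents

Fix: Put 'c.amount > 1356.8' in the JOIN's ON clause instead of WHERE

Corrected query:
SELECT p.name, c.amount FROM customers p LEFT JOIN purchases c ON c.customer_id = p.id AND c.amount > 1356.8

Result:
name  | amount 
------+--------
Alice | 1980.78
Frank | NULL   
Bob   | NULL   
Carol | NULL   
Grace | 1785.72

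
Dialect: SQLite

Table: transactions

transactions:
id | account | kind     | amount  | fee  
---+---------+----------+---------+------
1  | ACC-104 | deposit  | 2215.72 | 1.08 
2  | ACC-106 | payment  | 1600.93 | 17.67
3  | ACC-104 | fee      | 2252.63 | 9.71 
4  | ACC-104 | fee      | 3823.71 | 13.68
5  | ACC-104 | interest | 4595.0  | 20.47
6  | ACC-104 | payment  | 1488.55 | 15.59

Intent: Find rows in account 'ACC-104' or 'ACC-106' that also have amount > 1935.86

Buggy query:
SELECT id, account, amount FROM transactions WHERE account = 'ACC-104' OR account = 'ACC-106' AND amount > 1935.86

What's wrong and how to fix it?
Bug: Without parentheses, AND is evaluated before OR, so the amount filter only applies to the 'ACC-106' branch

Fix: Add parentheses around the OR so the AND applies to both alternatives

Corrected query:
SELECT id, account, amount FROM transactions WHERE (account = 'ACC-104' OR account = 'ACC-106') AND amount > 1935.86

Result:
id | account | amount 
---+---------+--------
1  | ACC-104 | 2215.72
3  | ACC-104 | 2252.63
4  | ACC-104 | 3823.71
5  | ACC-104 | 4595   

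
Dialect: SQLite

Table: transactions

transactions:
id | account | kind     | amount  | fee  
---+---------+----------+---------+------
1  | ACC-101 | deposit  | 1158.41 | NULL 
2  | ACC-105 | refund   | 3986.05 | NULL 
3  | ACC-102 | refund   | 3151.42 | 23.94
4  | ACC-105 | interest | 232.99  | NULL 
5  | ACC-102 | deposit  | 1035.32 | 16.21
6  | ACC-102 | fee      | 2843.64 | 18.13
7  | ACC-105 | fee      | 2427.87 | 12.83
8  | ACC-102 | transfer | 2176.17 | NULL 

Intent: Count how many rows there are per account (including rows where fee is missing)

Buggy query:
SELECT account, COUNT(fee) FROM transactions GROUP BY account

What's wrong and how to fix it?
Bug: COUNT(column) counts non-NULL values only; rows with NULL fee aren't counted

Fix: Use COUNT(*) to count all rows regardless of NULL

Corrected query:
SELECT account, COUNT(*) FROM transactions GROUP BY account

Result:
account | COUNT(*)
--------+---------
ACC-101 | 1       
ACC-102 | 4       
ACC-105 | 3       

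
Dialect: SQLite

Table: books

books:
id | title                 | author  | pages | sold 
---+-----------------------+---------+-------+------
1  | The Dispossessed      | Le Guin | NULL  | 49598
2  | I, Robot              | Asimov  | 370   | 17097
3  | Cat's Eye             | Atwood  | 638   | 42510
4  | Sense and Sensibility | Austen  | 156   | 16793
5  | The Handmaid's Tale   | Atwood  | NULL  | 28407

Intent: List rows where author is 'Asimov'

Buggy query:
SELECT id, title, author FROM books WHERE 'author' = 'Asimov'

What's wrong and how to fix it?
Bug: 'author' in single quotes is a string literal, not the column; the comparison is literal-vs-literal and never true

Fix: Remove the quotes around the column name (or use double quotes for an identifier)

Corrected query:
SELECT id, title, author FROM books WHERE author = 'Asimov'

Result:
id | title    | author
---+----------+-------
2  | I, Robot | Asimov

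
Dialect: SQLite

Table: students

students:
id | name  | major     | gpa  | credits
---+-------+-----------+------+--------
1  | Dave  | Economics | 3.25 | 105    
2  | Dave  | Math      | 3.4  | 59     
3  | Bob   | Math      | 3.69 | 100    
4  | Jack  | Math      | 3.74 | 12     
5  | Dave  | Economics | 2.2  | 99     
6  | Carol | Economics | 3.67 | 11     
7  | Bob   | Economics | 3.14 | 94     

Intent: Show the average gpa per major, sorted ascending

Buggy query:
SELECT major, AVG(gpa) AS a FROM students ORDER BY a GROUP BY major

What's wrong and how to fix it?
Bug: GROUP BY must precede ORDER BY

Fix: Move ORDER BY to the end, after GROUP BY

Corrected query:
SELECT major, AVG(gpa) AS a FROM students GROUP BY major ORDER BY a

Result:
major     | a    
----------+------
Economics | 3.065
Math      | 3.61 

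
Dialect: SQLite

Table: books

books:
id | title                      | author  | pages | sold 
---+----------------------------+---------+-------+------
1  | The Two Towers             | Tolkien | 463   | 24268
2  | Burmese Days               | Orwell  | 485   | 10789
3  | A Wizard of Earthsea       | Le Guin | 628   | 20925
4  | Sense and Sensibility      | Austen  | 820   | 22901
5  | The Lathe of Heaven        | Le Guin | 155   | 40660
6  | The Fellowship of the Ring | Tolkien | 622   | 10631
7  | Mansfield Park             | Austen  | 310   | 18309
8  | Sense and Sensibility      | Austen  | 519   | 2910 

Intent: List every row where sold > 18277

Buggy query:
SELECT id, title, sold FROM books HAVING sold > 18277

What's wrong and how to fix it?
Bug: This is a non-aggregate query (no GROUP BY, no aggregates), so in SQLite the HAVING clause is invalid here; a row-level condition belongs in WHERE

Fix: Use WHERE for row-level filtering

Corrected query:
SELECT id, title, sold FROM books WHERE sold > 18277

Result:
id | title                 | sold 
---+-----------------------+------
1  | The Two Towers        | 24268
3  | A Wizard of Earthsea  | 20925
4  | Sense and Sensibility | 22901
5  | The Lathe of Heaven   | 40660
7  | Mansfield Park        | 18309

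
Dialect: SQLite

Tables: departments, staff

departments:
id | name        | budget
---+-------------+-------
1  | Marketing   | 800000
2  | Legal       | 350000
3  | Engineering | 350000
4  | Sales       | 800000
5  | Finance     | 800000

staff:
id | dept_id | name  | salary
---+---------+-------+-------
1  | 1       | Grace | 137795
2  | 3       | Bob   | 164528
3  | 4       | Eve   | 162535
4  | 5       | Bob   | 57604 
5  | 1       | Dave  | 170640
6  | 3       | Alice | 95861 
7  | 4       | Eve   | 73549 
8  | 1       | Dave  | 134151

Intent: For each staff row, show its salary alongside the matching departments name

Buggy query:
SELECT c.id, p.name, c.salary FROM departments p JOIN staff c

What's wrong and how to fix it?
Bug: JOIN with no ON clause produces a cartesian product; every staff row pairs with every departments row

Fix: Add ON c.dept_id = p.id to the JOIN

Corrected query:
SELECT c.id, p.name, c.salary FROM departments p JOIN staff c ON c.dept_id = p.id

Result:
id | name        | salary
---+-------------+-------
1  | Marketing   | 137795
2  | Engineering | 164528
3  | Sales       | 162535
4  | Finance     | 57604 
5  | Marketing   | 170640
6  | Engineering | 95861 
7  | Sales       | 73549 
8  | Marketing   | 134151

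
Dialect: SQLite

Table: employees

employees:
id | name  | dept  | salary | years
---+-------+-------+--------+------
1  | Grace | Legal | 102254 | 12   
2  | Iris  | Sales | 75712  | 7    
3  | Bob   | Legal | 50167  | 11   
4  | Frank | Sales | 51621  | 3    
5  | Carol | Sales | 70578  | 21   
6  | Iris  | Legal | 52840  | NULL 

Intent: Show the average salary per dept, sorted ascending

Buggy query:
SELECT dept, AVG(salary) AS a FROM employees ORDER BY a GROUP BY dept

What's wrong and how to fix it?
Bug: GROUP BY must precede ORDER BY

Fix: Reorder: SELECT … FROM … GROUP BY … ORDER BY …

Corrected query:
SELECT dept, AVG(salary) AS a FROM employees GROUP BY dept ORDER BY a

Result:
dept  | a           
------+-------------
Sales | 65970.333333
Legal | 68420.333333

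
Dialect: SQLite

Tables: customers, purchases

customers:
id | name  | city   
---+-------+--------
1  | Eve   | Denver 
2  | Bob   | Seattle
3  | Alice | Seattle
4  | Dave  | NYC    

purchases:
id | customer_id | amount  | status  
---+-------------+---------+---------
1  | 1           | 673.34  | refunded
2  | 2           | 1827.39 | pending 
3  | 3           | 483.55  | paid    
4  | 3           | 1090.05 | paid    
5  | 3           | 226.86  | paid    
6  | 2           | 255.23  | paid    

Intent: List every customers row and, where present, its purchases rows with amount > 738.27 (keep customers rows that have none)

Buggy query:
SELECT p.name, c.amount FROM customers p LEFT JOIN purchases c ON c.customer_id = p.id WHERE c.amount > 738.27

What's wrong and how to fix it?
Bug: A WHERE condition on the right-hand table after LEFT JOIN drops unmatched parents

Fix: Put 'c.amount > 738.27' in the JOIN's ON clause instead of WHERE

Corrected query:
SELECT p.name, c.amount FROM customers p LEFT JOIN purchases c ON c.customer_id = p.id AND c.amount > 738.27

Result:
name  | amount 
------+--------
Eve   | NULL   
Bob   | 1827.39
Alice | 1090.05
Dave  | NULL   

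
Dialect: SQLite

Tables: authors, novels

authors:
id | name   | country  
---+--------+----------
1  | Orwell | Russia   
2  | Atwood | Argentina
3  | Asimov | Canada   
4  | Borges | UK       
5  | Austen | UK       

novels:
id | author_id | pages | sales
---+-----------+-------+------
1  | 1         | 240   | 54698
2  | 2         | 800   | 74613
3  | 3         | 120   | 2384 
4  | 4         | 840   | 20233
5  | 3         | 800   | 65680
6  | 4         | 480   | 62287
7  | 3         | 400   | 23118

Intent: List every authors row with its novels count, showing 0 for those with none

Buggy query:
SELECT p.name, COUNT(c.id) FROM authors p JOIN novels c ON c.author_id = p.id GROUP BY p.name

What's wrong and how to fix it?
Bug: INNER JOIN drops authors rows that have no matching novels rows

Fix: Switch to LEFT JOIN to retain unmatched parent rows

Corrected query:
SELECT p.name, COUNT(c.id) FROM authors p LEFT JOIN novels c ON c.author_id = p.id GROUP BY p.name

Result:
name   | COUNT(c.id)
-------+------------
Asimov | 3          
Atwood | 1          
Austen | 0          
Borges | 2          
Orwell | 1          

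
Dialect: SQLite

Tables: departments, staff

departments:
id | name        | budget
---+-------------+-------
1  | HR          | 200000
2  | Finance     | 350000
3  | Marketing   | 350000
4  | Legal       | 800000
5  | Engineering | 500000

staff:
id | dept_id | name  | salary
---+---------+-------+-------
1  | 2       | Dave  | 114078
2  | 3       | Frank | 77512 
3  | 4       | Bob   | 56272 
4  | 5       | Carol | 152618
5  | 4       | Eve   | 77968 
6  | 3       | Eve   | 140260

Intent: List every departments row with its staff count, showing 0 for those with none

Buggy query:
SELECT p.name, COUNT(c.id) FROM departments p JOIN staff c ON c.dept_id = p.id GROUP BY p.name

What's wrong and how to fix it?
Bug: INNER JOIN drops departments rows that have no matching staff rows

Fix: Use LEFT JOIN so parents without children still appear (COUNT(c.id) gives 0)

Corrected query:
SELECT p.name, COUNT(c.id) FROM departments p LEFT JOIN staff c ON c.dept_id = p.id GROUP BY p.name

Result:
name        | COUNT(c.id)
------------+------------
Engineering | 1          
Finance     | 1          
HR          | 0          
Legal       | 2          
Marketing   | 2          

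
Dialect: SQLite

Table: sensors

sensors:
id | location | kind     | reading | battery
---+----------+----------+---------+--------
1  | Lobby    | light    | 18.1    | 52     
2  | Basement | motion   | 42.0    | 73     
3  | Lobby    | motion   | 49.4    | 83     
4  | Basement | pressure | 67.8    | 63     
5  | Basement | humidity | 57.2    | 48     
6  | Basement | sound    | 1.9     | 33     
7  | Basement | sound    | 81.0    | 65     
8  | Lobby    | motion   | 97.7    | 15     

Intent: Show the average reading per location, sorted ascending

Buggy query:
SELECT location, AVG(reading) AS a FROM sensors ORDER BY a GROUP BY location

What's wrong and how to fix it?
Bug: GROUP BY must precede ORDER BY

Fix: Move ORDER BY to the end, after GROUP BY

Corrected query:
SELECT location, AVG(reading) AS a FROM sensors GROUP BY location ORDER BY a

Result:
location | a        
---------+----------
Basement | 49.98    
Lobby    | 55.066667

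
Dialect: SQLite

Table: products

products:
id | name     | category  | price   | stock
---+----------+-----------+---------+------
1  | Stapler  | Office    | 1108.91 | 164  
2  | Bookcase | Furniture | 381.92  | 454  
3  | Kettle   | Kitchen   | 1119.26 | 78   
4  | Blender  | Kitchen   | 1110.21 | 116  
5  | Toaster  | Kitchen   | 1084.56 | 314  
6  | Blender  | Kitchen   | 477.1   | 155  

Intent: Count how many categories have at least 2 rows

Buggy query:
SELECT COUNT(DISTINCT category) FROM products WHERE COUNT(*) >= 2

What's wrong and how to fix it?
Bug: WHERE filters individual rows, not groups, so a group-level COUNT is invalid there

Fix: Group first with HAVING COUNT(*) >= 2, then COUNT the resulting groups

Corrected query:
SELECT COUNT(*) FROM (SELECT category FROM products GROUP BY category HAVING COUNT(*) >= 2)

Result:
COUNT(*)
--------
1       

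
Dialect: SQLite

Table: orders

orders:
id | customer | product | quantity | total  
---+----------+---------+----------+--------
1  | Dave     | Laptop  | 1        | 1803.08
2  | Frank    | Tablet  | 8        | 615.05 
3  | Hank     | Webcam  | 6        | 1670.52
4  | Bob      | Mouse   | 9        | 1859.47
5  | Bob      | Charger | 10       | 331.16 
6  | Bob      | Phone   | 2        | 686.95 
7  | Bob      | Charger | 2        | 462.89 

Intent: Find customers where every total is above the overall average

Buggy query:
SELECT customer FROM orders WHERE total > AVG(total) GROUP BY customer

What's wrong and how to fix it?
Bug: WHERE evaluates per row before aggregation, so AVG() is unavailable

Fix: Compute the overall average in a scalar subquery and compare each group's MIN against it in HAVING

Corrected query:
SELECT customer FROM orders GROUP BY customer HAVING MIN(total) > (SELECT AVG(total) FROM orders)

Result:
customer
--------
Dave    
Hank    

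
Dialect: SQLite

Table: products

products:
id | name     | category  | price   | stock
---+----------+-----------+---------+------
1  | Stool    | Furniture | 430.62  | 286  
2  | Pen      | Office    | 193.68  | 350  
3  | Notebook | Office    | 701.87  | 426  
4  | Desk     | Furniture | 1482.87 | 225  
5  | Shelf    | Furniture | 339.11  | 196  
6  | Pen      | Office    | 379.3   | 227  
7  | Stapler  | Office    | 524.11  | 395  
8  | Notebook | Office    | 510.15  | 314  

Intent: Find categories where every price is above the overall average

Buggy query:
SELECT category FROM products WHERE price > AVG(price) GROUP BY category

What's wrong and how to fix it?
Bug: WHERE evaluates per row before aggregation, so AVG() is unavailable

Fix: Use a subquery for AVG and a HAVING MIN(...) filter so the condition holds for every row in the group

Corrected query:
SELECT category FROM products GROUP BY category HAVING MIN(price) > (SELECT AVG(price) FROM products)

Result:
(no rows)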